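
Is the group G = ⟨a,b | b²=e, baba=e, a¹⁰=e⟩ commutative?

a·b = ab but b·a = a⁹b, so a·b ≠ b·a and G is not abelian.

Answer: No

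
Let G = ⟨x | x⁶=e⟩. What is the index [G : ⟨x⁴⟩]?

First find ord(x⁴) by computing successive powers:
  (x⁴)¹ = x⁴, (x⁴)² = x², (x⁴)³ = e.
So |⟨x⁴⟩| = ord(x⁴) = 3. With |G| = 6, by Lagrange [G : ⟨x⁴⟩] = 6/3 = 2.

Answer: 2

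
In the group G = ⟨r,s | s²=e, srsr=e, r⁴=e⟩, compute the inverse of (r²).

The order of (r²) is 2 (smallest k with (r²)ᵏ = e), so (r²)⁻¹ = (r²)¹ = r².
Check: (r²) · (r²) → (r²) · r² = e, giving e as required.

Answer: r²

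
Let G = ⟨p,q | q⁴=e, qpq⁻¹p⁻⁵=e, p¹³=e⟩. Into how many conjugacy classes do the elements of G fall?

The conjugacy classes (representative and size) are:
  [e] (size 1), [p] (size 4), [p²] (size 4), [p⁹] (size 4), [p¹²q] (size 13), [p⁴q²] (size 13), [p¹²q³] (size 13).
Class equation: 1 + 4 + 4 + 4 + 13 + 13 + 13 = 52 = |G|. So G has 7 conjugacy classes.

Answer: 7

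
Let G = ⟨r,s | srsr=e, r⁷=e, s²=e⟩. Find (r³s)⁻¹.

The order of (r³s) is 2 (smallest k with (r³s)ᵏ = e), so (r³s)⁻¹ = (r³s)¹ = r³s.
Check: (r³s) · (r³s) → (r³s) · r³ = s;   s · s = e, giving e as required.

Answer: r³s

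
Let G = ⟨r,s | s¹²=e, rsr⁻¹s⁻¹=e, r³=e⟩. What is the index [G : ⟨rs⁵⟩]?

First find ord(rs⁵) by computing successive powers:
  (rs⁵)¹ = rs⁵, (rs⁵)² = r²s¹⁰, (rs⁵)³ = s³, (rs⁵)⁴ = rs⁸, (rs⁵)⁵ = r²s, (rs⁵)⁶ = s⁶, (rs⁵)⁷ = rs¹¹, (rs⁵)⁸ = r²s⁴, (rs⁵)⁹ = s⁹, (rs⁵)¹⁰ = rs², (rs⁵)¹¹ = r²s⁷, (rs⁵)¹² = e.
So |⟨rs⁵⟩| = ord(rs⁵) = 12. With |G| = 36, by Lagrange [G : ⟨rs⁵⟩] = 36/12 = 3.

Answer: 3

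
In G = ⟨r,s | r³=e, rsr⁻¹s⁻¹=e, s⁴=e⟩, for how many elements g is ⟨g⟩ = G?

G is cyclic of order 12. An element generates G iff its order is 12, and a cyclic group of order 12 has exactly φ(12) = 4 such elements.

Answer: 4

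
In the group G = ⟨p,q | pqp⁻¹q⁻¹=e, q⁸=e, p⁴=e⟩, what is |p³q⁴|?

Compute successive powers until reaching e:
  (p³q⁴)¹ = p³q⁴, (p³q⁴)² = p², (p³q⁴)³ = pq⁴, (p³q⁴)⁴ = e.
The smallest positive k with (p³q⁴)ᵏ = e is 4.

Answer: 4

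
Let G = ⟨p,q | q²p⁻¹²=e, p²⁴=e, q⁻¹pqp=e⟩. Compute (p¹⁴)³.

Compute successive powers of (p¹⁴), reducing at each step:
  (p¹⁴)²: (p¹⁴) · p¹⁴ = p⁴
  (p¹⁴)³: (p⁴) · p¹⁴ = p¹⁸

Answer: p¹⁸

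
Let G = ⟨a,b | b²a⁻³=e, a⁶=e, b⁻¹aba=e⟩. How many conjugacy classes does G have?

The conjugacy classes (representative and size) are:
  [e] (size 1), [a] (size 2), [a²] (size 2), [a³] (size 1), [ab⁻¹] (size 3), [a²b⁻¹] (size 3).
Class equation: 1 + 2 + 2 + 1 + 3 + 3 = 12 = |G|. So G has 6 conjugacy classes.

Answer: 6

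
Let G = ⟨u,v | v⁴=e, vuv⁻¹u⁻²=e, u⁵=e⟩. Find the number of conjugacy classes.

The conjugacy classes (representative and size) are:
  [e] (size 1), [u⁴] (size 4), [u²v] (size 5), [v²] (size 5), [u³v³] (size 5).
Class equation: 1 + 4 + 5 + 5 + 5 = 20 = |G|. So G has 5 conjugacy classes.

Answer: 5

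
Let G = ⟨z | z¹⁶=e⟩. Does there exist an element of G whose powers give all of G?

|G| = 16. The element z has order 16 (its powers give 16 distinct elements), so ⟨z⟩ = G and G is cyclic.

Answer: Yes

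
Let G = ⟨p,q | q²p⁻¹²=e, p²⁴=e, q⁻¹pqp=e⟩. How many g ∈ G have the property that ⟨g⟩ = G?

⟨g⟩ = G would require ord(g) = |G| = 48, but the maximum element order in G is 24 < 48. So G is not cyclic and no single element generates it: the count is 0.

Answer: 0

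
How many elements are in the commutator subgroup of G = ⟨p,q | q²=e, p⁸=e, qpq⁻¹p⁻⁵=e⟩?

G' = [G, G] is generated by all commutators. The generator-pair commutators are: [p, q] = p⁴.
The subgroup they normally generate is {e, p⁴}, of order 2.
Check: |G/G'| = 16/2 = 8 is the order of the abelianisation.

Answer: 2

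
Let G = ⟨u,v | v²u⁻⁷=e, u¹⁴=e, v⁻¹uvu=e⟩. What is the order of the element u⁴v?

Compute successive powers until reaching e:
  (u⁴v)¹ = u⁴v, (u⁴v)² = u⁷, (u⁴v)³ = u⁴v⁻¹, (u⁴v)⁴ = e.
The smallest positive k with (u⁴v)ᵏ = e is 4.

Answer: 4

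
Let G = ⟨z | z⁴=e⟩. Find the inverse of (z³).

The order of (z³) is 4 (smallest k with (z³)ᵏ = e), so (z³)⁻¹ = (z³)³ = z.
Check: (z³) · z → (z³) · z = e, giving e as required.

Answer: z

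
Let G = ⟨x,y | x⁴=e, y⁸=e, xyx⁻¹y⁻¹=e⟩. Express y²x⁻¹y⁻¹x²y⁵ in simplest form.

Multiply left to right, reducing at each step:
  (y²) · x⁻¹ = x³y²
  (x³y²) · y⁻¹ = x³y
  (x³y) · x² = xy
  (xy) · y⁵ = xy⁶

Answer: xy⁶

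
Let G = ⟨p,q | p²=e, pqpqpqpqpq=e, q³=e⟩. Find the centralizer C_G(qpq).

⟨qpq⟩ ⊆ C_G(qpq) since powers of qpq commute with qpq; so |C_G(qpq)| ≥ |⟨qpq⟩| = 5.
By orbit–stabilizer, |C_G(qpq)| = |G| / |conj. class of qpq| = 60 / 12 = 5.
The 5 elements commuting with qpq are {e, q²pq², qpq, q²pqpq², qpq²pq}.

Answer: {e, q²pq², qpq, q²pqpq², qpq²pq}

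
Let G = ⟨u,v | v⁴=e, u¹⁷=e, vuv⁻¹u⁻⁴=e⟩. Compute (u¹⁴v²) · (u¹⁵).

Compute (u¹⁴v²) · (u¹⁵) by multiplying left to right and reducing via the relations at each step:
  (u¹⁴v²) · u¹⁵ = u¹⁶v²

Answer: u¹⁶v²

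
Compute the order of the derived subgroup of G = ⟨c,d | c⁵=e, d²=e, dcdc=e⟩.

G' = [G, G] is generated by all commutators. The generator-pair commutators are: [c, d] = c².
The subgroup they normally generate is {e, c, c², c³, c⁴}, of order 5.
Check: |G/G'| = 10/5 = 2 is the order of the abelianisation.

Answer: 5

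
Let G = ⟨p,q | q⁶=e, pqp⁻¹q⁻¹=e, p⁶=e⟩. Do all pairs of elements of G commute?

Each pair of generators commutes: p·q = pq = q·p. Since the generators pairwise commute, every element of G commutes with every other, so G is abelian.

Answer: Yes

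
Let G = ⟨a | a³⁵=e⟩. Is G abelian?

G has a single generator, so G is cyclic and hence abelian.

Answer: Yes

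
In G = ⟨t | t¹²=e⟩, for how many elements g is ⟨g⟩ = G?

G is cyclic of order 12. An element generates G iff its order is 12, and a cyclic group of order 12 has exactly φ(12) = 4 such elements.

Answer: 4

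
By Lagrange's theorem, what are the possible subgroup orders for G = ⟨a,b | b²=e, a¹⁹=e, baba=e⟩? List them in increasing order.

|G| = 38 = 2 · 19. By Lagrange's theorem the order of any subgroup divides 38; the divisors of 38 are 1, 2, 19, 38.

Answer: 1, 2, 19, 38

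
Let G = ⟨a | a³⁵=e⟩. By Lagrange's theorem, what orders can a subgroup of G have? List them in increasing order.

|G| = 35 = 5 · 7. By Lagrange's theorem the order of any subgroup divides 35; the divisors of 35 are 1, 5, 7, 35.

Answer: 1, 5, 7, 35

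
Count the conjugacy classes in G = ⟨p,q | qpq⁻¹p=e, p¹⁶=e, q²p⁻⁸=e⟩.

The conjugacy classes (representative and size) are:
  [e] (size 1), [p] (size 2), [p¹⁴] (size 2), [p¹³] (size 2), [p¹²] (size 2), [p⁵] (size 2), [p¹⁰] (size 2), [p⁷] (size 2), [p⁸] (size 1), [q⁻¹] (size 8), [p⁷q⁻¹] (size 8).
Class equation: 1 + 2 + 2 + 2 + 2 + 2 + 2 + 2 + 1 + 8 + 8 = 32 = |G|. So G has 11 conjugacy classes.

Answer: 11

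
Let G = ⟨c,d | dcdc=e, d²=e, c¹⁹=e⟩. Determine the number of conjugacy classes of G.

The conjugacy classes (representative and size) are:
  [e] (size 1), [c¹⁸] (size 2), [c²] (size 2), [c¹⁶] (size 2), [c⁴] (size 2), [c¹⁴] (size 2), [c¹³] (size 2), [c¹²] (size 2), [c⁸] (size 2), [c⁹] (size 2), [d] (size 19).
Class equation: 1 + 2 + 2 + 2 + 2 + 2 + 2 + 2 + 2 + 2 + 19 = 38 = |G|. So G has 11 conjugacy classes.

Answer: 11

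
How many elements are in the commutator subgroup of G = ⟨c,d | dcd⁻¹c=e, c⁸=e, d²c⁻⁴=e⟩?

G' = [G, G] is generated by all commutators. The generator-pair commutators are: [c, d] = c².
The subgroup they normally generate is {e, c², c⁴, c⁶}, of order 4.
Check: |G/G'| = 16/4 = 4 is the order of the abelianisation.

Answer: 4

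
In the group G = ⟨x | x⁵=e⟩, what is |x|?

Compute successive powers until reaching e:
  x¹ = x, x² = x², x³ = x³, x⁴ = x⁴, x⁵ = e.
The smallest positive k with xᵏ = e is 5.

Answer: 5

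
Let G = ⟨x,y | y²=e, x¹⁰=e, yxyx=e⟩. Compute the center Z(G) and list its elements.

An element z ∈ Z(G) iff z commutes with every generator.
For example x⁵ is central: (x⁵)·x = x⁶ = x·(x⁵); (x⁵)·y = x⁵y = y·(x⁵).
Whereas x ∉ Z(G) since x·y = xy ≠ x⁹y = y·x.
Checking each of the 20 elements this way gives Z(G) = {e, x⁵}, of order 2.

Answer: {e, x⁵}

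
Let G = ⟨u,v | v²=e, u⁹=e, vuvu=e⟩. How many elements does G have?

Enumerate words in the generators, reducing via the relations: the distinct elements are
  {e, u, v, uv, u², u³, u⁴, u⁵, u⁶, u⁷, u⁸, u²v, u³v, u⁴v, u⁵v, u⁶v, u⁷v, u⁸v}.
No further products give new elements, so |G| = 18.

Answer: 18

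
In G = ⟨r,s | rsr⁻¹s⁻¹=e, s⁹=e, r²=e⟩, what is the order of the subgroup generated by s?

|⟨s⟩| equals the order of s. Compute successive powers until reaching e:
  s¹ = s, s² = s², s³ = s³, s⁴ = s⁴, s⁵ = s⁵, s⁶ = s⁶, s⁷ = s⁷, s⁸ = s⁸, s⁹ = e.
The smallest positive k with sᵏ = e is 9, so |⟨s⟩| = 9.

Answer: 9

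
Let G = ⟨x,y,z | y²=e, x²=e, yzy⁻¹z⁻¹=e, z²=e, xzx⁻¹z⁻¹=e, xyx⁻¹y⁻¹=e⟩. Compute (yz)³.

Compute successive powers of (yz), reducing at each step:
  (yz)²: (yz) · y = z;   z · z = e
  (yz)³: e · y = y;   y · z = yz

Answer: yz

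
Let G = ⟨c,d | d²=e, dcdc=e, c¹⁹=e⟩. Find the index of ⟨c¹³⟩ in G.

First find ord(c¹³) by computing successive powers:
  (c¹³)¹ = c¹³, (c¹³)² = c⁷, (c¹³)³ = c, (c¹³)⁴ = c¹⁴, (c¹³)⁵ = c⁸, (c¹³)⁶ = c², (c¹³)⁷ = c¹⁵, (c¹³)⁸ = c⁹, (c¹³)⁹ = c³, (c¹³)¹⁰ = c¹⁶, (c¹³)¹¹ = c¹⁰, (c¹³)¹² = c⁴, (c¹³)¹³ = c¹⁷, (c¹³)¹⁴ = c¹¹, (c¹³)¹⁵ = c⁵, (c¹³)¹⁶ = c¹⁸, (c¹³)¹⁷ = c¹², (c¹³)¹⁸ = c⁶, (c¹³)¹⁹ = e.
So |⟨c¹³⟩| = ord(c¹³) = 19. With |G| = 38, by Lagrange [G : ⟨c¹³⟩] = 38/19 = 2.

Answer: 2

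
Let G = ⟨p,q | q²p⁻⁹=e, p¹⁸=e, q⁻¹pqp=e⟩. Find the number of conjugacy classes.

The conjugacy classes (representative and size) are:
  [e] (size 1), [p¹⁷] (size 2), [p¹⁶] (size 2), [p³] (size 2), [p¹⁴] (size 2), [p¹³] (size 2), [p¹²] (size 2), [p¹¹] (size 2), [p¹⁰] (size 2), [p⁹] (size 1), [p⁸q] (size 9), [pq] (size 9).
Class equation: 1 + 2 + 2 + 2 + 2 + 2 + 2 + 2 + 2 + 1 + 9 + 9 = 36 = |G|. So G has 12 conjugacy classes.

Answer: 12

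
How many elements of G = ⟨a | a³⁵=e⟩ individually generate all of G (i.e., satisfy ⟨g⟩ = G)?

G is cyclic of order 35. An element generates G iff its order is 35, and a cyclic group of order 35 has exactly φ(35) = 24 such elements.

Answer: 24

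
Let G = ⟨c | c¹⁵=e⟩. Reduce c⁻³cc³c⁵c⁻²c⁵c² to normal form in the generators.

Multiply left to right, reducing at each step:
  (c¹²) · c = c¹³
  (c¹³) · c³ = c
  c · c⁵ = c⁶
  (c⁶) · c⁻² = c⁴
  (c⁴) · c⁵ = c⁹
  (c⁹) · c² = c¹¹

Answer: c¹¹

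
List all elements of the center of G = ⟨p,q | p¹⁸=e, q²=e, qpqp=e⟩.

An element z ∈ Z(G) iff z commutes with every generator.
For example p⁹ is central: (p⁹)·p = p¹⁰ = p·(p⁹); (p⁹)·q = p⁹q = q·(p⁹).
Whereas p ∉ Z(G) since p·q = pq ≠ p¹⁷q = q·p.
Checking each of the 36 elements this way gives Z(G) = {e, p⁹}, of order 2.

Answer: {e, p⁹}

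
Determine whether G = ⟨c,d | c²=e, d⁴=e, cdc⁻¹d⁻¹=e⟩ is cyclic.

|G| = 8, but the maximum element order in G is 4 < 8. No single element generates all of G, so G is not cyclic.

Answer: No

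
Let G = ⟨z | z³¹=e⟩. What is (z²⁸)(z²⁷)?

Compute (z²⁸) · (z²⁷) by multiplying left to right and reducing via the relations at each step:
  (z²⁸) · z²⁷ = z²⁴

Answer: z²⁴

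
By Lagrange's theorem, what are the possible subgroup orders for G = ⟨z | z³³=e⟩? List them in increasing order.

|G| = 33 = 3 · 11. By Lagrange's theorem the order of any subgroup divides 33; the divisors of 33 are 1, 3, 11, 33.

Answer: 1, 3, 11, 33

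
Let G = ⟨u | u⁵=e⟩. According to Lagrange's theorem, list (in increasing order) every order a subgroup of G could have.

|G| = 5 = 5. By Lagrange's theorem the order of any subgroup divides 5; the divisors of 5 are 1, 5.

Answer: 1, 5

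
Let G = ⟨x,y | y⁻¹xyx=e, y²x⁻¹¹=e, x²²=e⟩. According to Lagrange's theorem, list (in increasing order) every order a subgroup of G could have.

|G| = 44 = 2² · 11. By Lagrange's theorem the order of any subgroup divides 44; the divisors of 44 are 1, 2, 4, 11, 22, 44.

Answer: 1, 2, 4, 11, 22, 44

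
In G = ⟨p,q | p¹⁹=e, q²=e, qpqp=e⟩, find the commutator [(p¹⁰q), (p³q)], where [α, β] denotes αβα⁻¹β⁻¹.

[(p¹⁰q), (p³q)] = (p¹⁰q)·(p³q)·(p¹⁰q)⁻¹·(p³q)⁻¹.
  (p¹⁰q) · (p³q) = p⁷
  (p⁷) · (p¹⁰q) = p¹⁷q
  (p¹⁷q) · (p³q) = p¹⁴

Answer: p¹⁴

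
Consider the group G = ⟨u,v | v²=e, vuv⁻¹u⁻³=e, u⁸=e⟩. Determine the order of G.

Enumerate words in the generators, reducing via the relations: the distinct elements are
  {e, u, v, uv, u², u³, u⁴, u⁵, u⁶, u⁷, u²v, u³v, u⁴v, u⁵v, u⁶v, u⁷v}.
No further products give new elements, so |G| = 16.

Answer: 16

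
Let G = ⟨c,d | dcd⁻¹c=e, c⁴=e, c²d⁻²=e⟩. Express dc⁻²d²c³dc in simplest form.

Multiply left to right, reducing at each step:
  d · c⁻² = d⁻¹
  (d⁻¹) · d² = d
  d · c³ = cd
  (cd) · d = c³
  (c³) · c = e

Answer: e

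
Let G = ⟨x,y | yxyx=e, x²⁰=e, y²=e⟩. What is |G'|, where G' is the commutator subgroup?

G' = [G, G] is generated by all commutators. The generator-pair commutators are: [x, y] = x².
The subgroup they normally generate is {e, x², x⁴, x⁶, x⁸, x¹⁰, x¹², x¹⁴, x¹⁶, x¹⁸}, of order 10.
Check: |G/G'| = 40/10 = 4 is the order of the abelianisation.

Answer: 10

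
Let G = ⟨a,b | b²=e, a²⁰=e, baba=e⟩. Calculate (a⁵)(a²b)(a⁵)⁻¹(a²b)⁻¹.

[(a⁵), (a²b)] = (a⁵)·(a²b)·(a⁵)⁻¹·(a²b)⁻¹.
  (a⁵) · (a²b) = a⁷b
  (a⁷b) · (a¹⁵) = a¹²b
  (a¹²b) · (a²b) = a¹⁰

Answer: a¹⁰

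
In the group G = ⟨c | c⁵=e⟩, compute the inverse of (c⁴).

The order of (c⁴) is 5 (smallest k with (c⁴)ᵏ = e), so (c⁴)⁻¹ = (c⁴)⁴ = c.
Check: (c⁴) · c → (c⁴) · c = e, giving e as required.

Answer: c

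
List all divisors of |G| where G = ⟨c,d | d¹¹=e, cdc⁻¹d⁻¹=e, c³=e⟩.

|G| = 33 = 3 · 11. By Lagrange's theorem the order of any subgroup divides 33; the divisors of 33 are 1, 3, 11, 33.

Answer: 1, 3, 11, 33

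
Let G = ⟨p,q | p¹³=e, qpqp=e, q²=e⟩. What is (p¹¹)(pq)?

Compute (p¹¹) · (pq) by multiplying left to right and reducing via the relations at each step:
  (p¹¹) · p = p¹²
  (p¹²) · q = p¹²q

Answer: p¹²q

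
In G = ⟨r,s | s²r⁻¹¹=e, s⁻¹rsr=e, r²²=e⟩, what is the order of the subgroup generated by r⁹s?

|⟨r⁹s⟩| equals the order of r⁹s. Compute successive powers until reaching e:
  (r⁹s)¹ = r⁹s, (r⁹s)² = r¹¹, (r⁹s)³ = r⁹s⁻¹, (r⁹s)⁴ = e.
The smallest positive k with (r⁹s)ᵏ = e is 4, so |⟨r⁹s⟩| = 4.

Answer: 4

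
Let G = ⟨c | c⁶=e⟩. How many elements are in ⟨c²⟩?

|⟨c²⟩| equals the order of c². Compute successive powers until reaching e:
  (c²)¹ = c², (c²)² = c⁴, (c²)³ = e.
The smallest positive k with (c²)ᵏ = e is 3, so |⟨c²⟩| = 3.

Answer: 3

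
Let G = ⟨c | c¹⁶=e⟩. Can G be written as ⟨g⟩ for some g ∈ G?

|G| = 16. The element c has order 16 (its powers give 16 distinct elements), so ⟨c⟩ = G and G is cyclic.

Answer: Yes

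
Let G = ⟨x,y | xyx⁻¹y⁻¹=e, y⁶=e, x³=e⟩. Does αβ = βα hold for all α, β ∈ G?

Each pair of generators commutes: x·y = xy = y·x. Since the generators pairwise commute, every element of G commutes with every other, so G is abelian.

Answer: Yes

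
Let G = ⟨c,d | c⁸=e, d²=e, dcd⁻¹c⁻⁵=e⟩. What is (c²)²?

Compute successive powers of (c²), reducing at each step:
  (c²)²: (c²) · c² = c⁴

Answer: c⁴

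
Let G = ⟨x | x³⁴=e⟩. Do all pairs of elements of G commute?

G has a single generator, so G is cyclic and hence abelian.

Answer: Yes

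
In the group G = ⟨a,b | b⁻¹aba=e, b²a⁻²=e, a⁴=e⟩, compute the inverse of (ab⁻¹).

The order of (ab⁻¹) is 4 (smallest k with (ab⁻¹)ᵏ = e), so (ab⁻¹)⁻¹ = (ab⁻¹)³ = ab.
Check: (ab⁻¹) · (ab) → (ab⁻¹) · a = b⁻¹;   (b⁻¹) · b = e, giving e as required.

Answer: ab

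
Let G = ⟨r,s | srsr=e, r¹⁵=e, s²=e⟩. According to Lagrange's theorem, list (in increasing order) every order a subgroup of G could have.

|G| = 30 = 2 · 3 · 5. By Lagrange's theorem the order of any subgroup divides 30; the divisors of 30 are 1, 2, 3, 5, 6, 10, 15, 30.

Answer: 1, 2, 3, 5, 6, 10, 15, 30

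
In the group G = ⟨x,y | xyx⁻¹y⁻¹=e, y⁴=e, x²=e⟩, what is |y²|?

Compute successive powers until reaching e:
  (y²)¹ = y², (y²)² = e.
The smallest positive k with (y²)ᵏ = e is 2.

Answer: 2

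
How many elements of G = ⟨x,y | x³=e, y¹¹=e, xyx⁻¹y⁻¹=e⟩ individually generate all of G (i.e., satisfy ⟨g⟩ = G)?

G is cyclic of order 33. An element generates G iff its order is 33, and a cyclic group of order 33 has exactly φ(33) = 20 such elements.

Answer: 20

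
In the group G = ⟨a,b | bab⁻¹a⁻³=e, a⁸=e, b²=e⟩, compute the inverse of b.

The order of b is 2 (smallest k with bᵏ = e), so b⁻¹ = b¹ = b.
Check: b · b → b · b = e, giving e as required.

Answer: b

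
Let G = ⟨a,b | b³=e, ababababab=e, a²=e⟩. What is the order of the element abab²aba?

Compute successive powers until reaching e:
  (abab²aba)¹ = abab²aba, (abab²aba)² = ab²ab²a, (abab²aba)³ = ababa, (abab²aba)⁴ = ab²abab²a, (abab²aba)⁵ = e.
The smallest positive k with (abab²aba)ᵏ = e is 5.

Answer: 5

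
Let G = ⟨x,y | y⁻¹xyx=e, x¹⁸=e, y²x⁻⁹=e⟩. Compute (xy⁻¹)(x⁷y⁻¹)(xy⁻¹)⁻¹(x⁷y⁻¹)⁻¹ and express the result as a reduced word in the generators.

[(xy⁻¹), (x⁷y⁻¹)] = (xy⁻¹)·(x⁷y⁻¹)·(xy⁻¹)⁻¹·(x⁷y⁻¹)⁻¹.
  (xy⁻¹) · (x⁷y⁻¹) = x³
  (x³) · (xy) = x⁴y
  (x⁴y) · (x⁷y) = x⁶

Answer: x⁶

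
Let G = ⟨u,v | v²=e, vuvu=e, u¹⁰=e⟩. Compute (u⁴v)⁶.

Compute successive powers of (u⁴v), reducing at each step:
  (u⁴v)²: (u⁴v) · u⁴ = v;   v · v = e
  (u⁴v)³: e · u⁴ = u⁴;   (u⁴) · v = u⁴v
  (u⁴v)⁴: (u⁴v) · u⁴ = v;   v · v = e
  (u⁴v)⁵: e · u⁴ = u⁴;   (u⁴) · v = u⁴v
  (u⁴v)⁶: (u⁴v) · u⁴ = v;   v · v = e

Answer: e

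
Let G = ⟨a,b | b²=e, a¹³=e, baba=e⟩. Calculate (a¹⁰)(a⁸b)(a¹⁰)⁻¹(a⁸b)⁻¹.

[(a¹⁰), (a⁸b)] = (a¹⁰)·(a⁸b)·(a¹⁰)⁻¹·(a⁸b)⁻¹.
  (a¹⁰) · (a⁸b) = a⁵b
  (a⁵b) · (a³) = a²b
  (a²b) · (a⁸b) = a⁷

Answer: a⁷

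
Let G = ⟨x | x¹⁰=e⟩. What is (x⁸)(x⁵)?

Compute (x⁸) · (x⁵) by multiplying left to right and reducing via the relations at each step:
  (x⁸) · x⁵ = x³

Answer: x³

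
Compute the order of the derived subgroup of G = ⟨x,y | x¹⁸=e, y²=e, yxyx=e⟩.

G' = [G, G] is generated by all commutators. The generator-pair commutators are: [x, y] = x².
The subgroup they normally generate is {e, x², x⁴, x⁶, x⁸, x¹⁰, x¹², x¹⁴, x¹⁶}, of order 9.
Check: |G/G'| = 36/9 = 4 is the order of the abelianisation.

Answer: 9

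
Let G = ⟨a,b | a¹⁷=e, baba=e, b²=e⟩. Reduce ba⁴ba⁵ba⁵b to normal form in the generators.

Multiply left to right, reducing at each step:
  b · a⁴ = a¹³b
  (a¹³b) · b = a¹³
  (a¹³) · a⁵ = a
  a · b = ab
  (ab) · a⁵ = a¹³b
  (a¹³b) · b = a¹³

Answer: a¹³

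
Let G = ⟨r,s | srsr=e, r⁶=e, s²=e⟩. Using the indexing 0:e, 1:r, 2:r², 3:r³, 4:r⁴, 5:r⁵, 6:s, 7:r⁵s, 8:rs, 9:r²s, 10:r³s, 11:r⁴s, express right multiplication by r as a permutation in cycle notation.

(0 1 2 3 4 5)(6 7 11 10 9 8)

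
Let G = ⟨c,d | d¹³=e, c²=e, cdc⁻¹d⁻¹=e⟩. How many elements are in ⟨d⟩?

|⟨d⟩| equals the order of d. Compute successive powers until reaching e:
  d¹ = d, d² = d², d³ = d³, d⁴ = d⁴, d⁵ = d⁵, d⁶ = d⁶, d⁷ = d⁷, d⁸ = d⁸, d⁹ = d⁹, d¹⁰ = d¹⁰, d¹¹ = d¹¹, d¹² = d¹², d¹³ = e.
The smallest positive k with dᵏ = e is 13, so |⟨d⟩| = 13.

Answer: 13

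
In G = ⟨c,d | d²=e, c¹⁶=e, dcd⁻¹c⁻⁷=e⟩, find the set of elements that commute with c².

⟨c²⟩ ⊆ C_G(c²) since powers of c² commute with c²; so |C_G(c²)| ≥ |⟨c²⟩| = 8.
By orbit–stabilizer, |C_G(c²)| = |G| / |conj. class of c²| = 32 / 2 = 16.
The 16 elements commuting with c² are {e, c, c², c³, c⁴, c⁵, c⁶, c⁷, c⁸, c⁹, c¹⁰, c¹¹, c¹², c¹³, c¹⁴, c¹⁵}.

Answer: {e, c, c², c³, c⁴, c⁵, c⁶, c⁷, c⁸, c⁹, c¹⁰, c¹¹, c¹², c¹³, c¹⁴, c¹⁵}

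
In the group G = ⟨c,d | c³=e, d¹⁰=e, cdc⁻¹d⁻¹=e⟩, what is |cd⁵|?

Compute successive powers until reaching e:
  (cd⁵)¹ = cd⁵, (cd⁵)² = c², (cd⁵)³ = d⁵, (cd⁵)⁴ = c, (cd⁵)⁵ = c²d⁵, (cd⁵)⁶ = e.
The smallest positive k with (cd⁵)ᵏ = e is 6.

Answer: 6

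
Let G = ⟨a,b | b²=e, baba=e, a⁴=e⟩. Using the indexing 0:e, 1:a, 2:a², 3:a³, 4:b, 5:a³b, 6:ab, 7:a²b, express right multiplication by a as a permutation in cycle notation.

(0 1 2 3)(4 5 7 6)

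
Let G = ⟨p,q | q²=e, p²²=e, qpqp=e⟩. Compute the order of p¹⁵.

Compute successive powers until reaching e:
  (p¹⁵)¹ = p¹⁵, (p¹⁵)² = p⁸, (p¹⁵)³ = p, (p¹⁵)⁴ = p¹⁶, (p¹⁵)⁵ = p⁹, (p¹⁵)⁶ = p², (p¹⁵)⁷ = p¹⁷, (p¹⁵)⁸ = p¹⁰, (p¹⁵)⁹ = p³, (p¹⁵)¹⁰ = p¹⁸, (p¹⁵)¹¹ = p¹¹, (p¹⁵)¹² = p⁴, (p¹⁵)¹³ = p¹⁹, (p¹⁵)¹⁴ = p¹², (p¹⁵)¹⁵ = p⁵, (p¹⁵)¹⁶ = p²⁰, (p¹⁵)¹⁷ = p¹³, (p¹⁵)¹⁸ = p⁶, (p¹⁵)¹⁹ = p²¹, (p¹⁵)²⁰ = p¹⁴, (p¹⁵)²¹ = p⁷, (p¹⁵)²² = e.
The smallest positive k with (p¹⁵)ᵏ = e is 22.

Answer: 22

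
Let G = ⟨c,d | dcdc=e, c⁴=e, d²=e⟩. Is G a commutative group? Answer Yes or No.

c·d = cd but d·c = c³d, so c·d ≠ d·c and G is not abelian.

Answer: No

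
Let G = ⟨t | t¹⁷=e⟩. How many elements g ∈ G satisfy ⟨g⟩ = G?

G is cyclic of order 17. An element generates G iff its order is 17, and a cyclic group of order 17 has exactly φ(17) = 16 such elements.

Answer: 16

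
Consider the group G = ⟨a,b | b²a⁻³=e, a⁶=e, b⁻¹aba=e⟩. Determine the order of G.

Enumerate words in the generators, reducing via the relations: the distinct elements are
  {a, b, e, ab, a², a³, a⁴, a⁵, a²b, b⁻¹, ab⁻¹, a²b⁻¹}.
No further products give new elements, so |G| = 12.

Answer: 12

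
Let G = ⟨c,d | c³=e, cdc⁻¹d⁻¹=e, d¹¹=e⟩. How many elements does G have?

Enumerate words in the generators, reducing via the relations: the distinct elements are
  {c, d, e, cd, c², d², d³, d⁴, d⁵, d⁶, d⁷, d⁸, d⁹, cd², cd³, cd⁴, cd⁵, cd⁶, cd⁷, cd⁸, cd⁹, c²d, d¹⁰, cd¹⁰, c²d², c²d³, c²d⁴, c²d⁵, c²d⁶, c²d⁷, c²d⁸, c²d⁹, c²d¹⁰}.
No further products give new elements, so |G| = 33.

Answer: 33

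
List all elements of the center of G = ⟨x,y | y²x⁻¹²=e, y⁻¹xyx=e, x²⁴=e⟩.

An element z ∈ Z(G) iff z commutes with every generator.
For example x¹² is central: (x¹²)·x = x¹³ = x·(x¹²); (x¹²)·y = y⁻¹ = y·(x¹²).
Whereas x ∉ Z(G) since x·y = xy ≠ x¹¹y⁻¹ = y·x.
Checking each of the 48 elements this way gives Z(G) = {e, x¹²}, of order 2.

Answer: {e, x¹²}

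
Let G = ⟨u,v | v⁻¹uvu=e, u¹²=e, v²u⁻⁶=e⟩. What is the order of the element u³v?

Compute successive powers until reaching e:
  (u³v)¹ = u³v, (u³v)² = u⁶, (u³v)³ = u³v⁻¹, (u³v)⁴ = e.
The smallest positive k with (u³v)ᵏ = e is 4.

Answer: 4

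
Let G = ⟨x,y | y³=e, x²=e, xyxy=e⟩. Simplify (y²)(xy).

Compute (y²) · (xy) by multiplying left to right and reducing via the relations at each step:
  (y²) · x = xy
  (xy) · y = xy²

Answer: xy²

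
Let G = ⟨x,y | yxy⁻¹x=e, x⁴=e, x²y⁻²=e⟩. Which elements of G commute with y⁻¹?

⟨y⁻¹⟩ ⊆ C_G(y⁻¹) since powers of y⁻¹ commute with y⁻¹; so |C_G(y⁻¹)| ≥ |⟨y⁻¹⟩| = 4.
By orbit–stabilizer, |C_G(y⁻¹)| = |G| / |conj. class of y⁻¹| = 8 / 2 = 4.
The 4 elements commuting with y⁻¹ are {e, x², y, y⁻¹}.

Answer: {e, x², y, y⁻¹}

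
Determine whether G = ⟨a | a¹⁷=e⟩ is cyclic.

|G| = 17. The element a has order 17 (its powers give 17 distinct elements), so ⟨a⟩ = G and G is cyclic.

Answer: Yes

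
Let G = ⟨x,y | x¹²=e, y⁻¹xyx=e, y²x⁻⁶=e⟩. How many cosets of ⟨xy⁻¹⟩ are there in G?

First find ord(xy⁻¹) by computing successive powers:
  (xy⁻¹)¹ = xy⁻¹, (xy⁻¹)² = x⁶, (xy⁻¹)³ = xy, (xy⁻¹)⁴ = e.
So |⟨xy⁻¹⟩| = ord(xy⁻¹) = 4. With |G| = 24, by Lagrange [G : ⟨xy⁻¹⟩] = 24/4 = 6.

Answer: 6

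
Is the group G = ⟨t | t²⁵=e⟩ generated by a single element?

|G| = 25. The element t has order 25 (its powers give 25 distinct elements), so ⟨t⟩ = G and G is cyclic.

Answer: Yes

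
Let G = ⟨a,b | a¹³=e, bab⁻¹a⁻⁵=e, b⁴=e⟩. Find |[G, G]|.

G' = [G, G] is generated by all commutators. The generator-pair commutators are: [a, b] = a⁹.
The subgroup they normally generate is {e, a, a², a³, a⁴, a⁵, a⁶, a⁷, a⁸, a⁹, a¹⁰, a¹¹, a¹²}, of order 13.
Check: |G/G'| = 52/13 = 4 is the order of the abelianisation.

Answer: 13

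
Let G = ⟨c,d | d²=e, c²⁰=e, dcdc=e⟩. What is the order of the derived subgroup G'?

G' = [G, G] is generated by all commutators. The generator-pair commutators are: [c, d] = c².
The subgroup they normally generate is {e, c², c⁴, c⁶, c⁸, c¹⁰, c¹², c¹⁴, c¹⁶, c¹⁸}, of order 10.
Check: |G/G'| = 40/10 = 4 is the order of the abelianisation.

Answer: 10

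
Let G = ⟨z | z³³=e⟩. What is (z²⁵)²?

Compute successive powers of (z²⁵), reducing at each step:
  (z²⁵)²: (z²⁵) · z²⁵ = z¹⁷

Answer: z¹⁷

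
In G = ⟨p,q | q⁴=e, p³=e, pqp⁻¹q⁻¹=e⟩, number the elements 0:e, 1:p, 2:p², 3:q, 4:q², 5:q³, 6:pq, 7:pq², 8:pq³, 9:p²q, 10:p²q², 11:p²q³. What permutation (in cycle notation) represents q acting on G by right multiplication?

(0 3 4 5)(1 6 7 8)(2 9 10 11)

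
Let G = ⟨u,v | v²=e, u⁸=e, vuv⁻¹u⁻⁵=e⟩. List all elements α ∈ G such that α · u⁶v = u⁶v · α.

⟨u⁶v⟩ ⊆ C_G(u⁶v) since powers of u⁶v commute with u⁶v; so |C_G(u⁶v)| ≥ |⟨u⁶v⟩| = 4.
By orbit–stabilizer, |C_G(u⁶v)| = |G| / |conj. class of u⁶v| = 16 / 2 = 8.
The 8 elements commuting with u⁶v are {e, u², u⁴, u⁶, v, u⁶v, u²v, u⁴v}.

Answer: {e, u², u⁴, u⁶, v, u⁶v, u²v, u⁴v}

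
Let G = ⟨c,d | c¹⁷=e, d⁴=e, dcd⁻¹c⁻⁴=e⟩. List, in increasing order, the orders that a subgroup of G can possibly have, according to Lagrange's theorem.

|G| = 68 = 2² · 17. By Lagrange's theorem the order of any subgroup divides 68; the divisors of 68 are 1, 2, 4, 17, 34, 68.

Answer: 1, 2, 4, 17, 34, 68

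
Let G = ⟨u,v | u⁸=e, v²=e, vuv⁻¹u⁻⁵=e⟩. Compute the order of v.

Compute successive powers until reaching e:
  v¹ = v, v² = e.
The smallest positive k with vᵏ = e is 2.

Answer: 2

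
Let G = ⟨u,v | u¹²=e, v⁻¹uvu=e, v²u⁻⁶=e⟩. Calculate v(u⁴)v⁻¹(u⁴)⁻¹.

[v, (u⁴)] = v·(u⁴)·v⁻¹·(u⁴)⁻¹.
  v · (u⁴) = u²v⁻¹
  (u²v⁻¹) · (v⁻¹) = u⁸
  (u⁸) · (u⁸) = u⁴

Answer: u⁴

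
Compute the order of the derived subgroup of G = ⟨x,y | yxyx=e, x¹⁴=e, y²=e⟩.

G' = [G, G] is generated by all commutators. The generator-pair commutators are: [x, y] = x².
The subgroup they normally generate is {e, x², x⁴, x⁶, x⁸, x¹⁰, x¹²}, of order 7.
Check: |G/G'| = 28/7 = 4 is the order of the abelianisation.

Answer: 7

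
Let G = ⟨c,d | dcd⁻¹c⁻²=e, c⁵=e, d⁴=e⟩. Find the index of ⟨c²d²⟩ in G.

First find ord(c²d²) by computing successive powers:
  (c²d²)¹ = c²d², (c²d²)² = e.
So |⟨c²d²⟩| = ord(c²d²) = 2. With |G| = 20, by Lagrange [G : ⟨c²d²⟩] = 20/2 = 10.

Answer: 10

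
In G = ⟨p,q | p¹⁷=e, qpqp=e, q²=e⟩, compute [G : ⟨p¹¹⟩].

First find ord(p¹¹) by computing successive powers:
  (p¹¹)¹ = p¹¹, (p¹¹)² = p⁵, (p¹¹)³ = p¹⁶, (p¹¹)⁴ = p¹⁰, (p¹¹)⁵ = p⁴, (p¹¹)⁶ = p¹⁵, (p¹¹)⁷ = p⁹, (p¹¹)⁸ = p³, (p¹¹)⁹ = p¹⁴, (p¹¹)¹⁰ = p⁸, (p¹¹)¹¹ = p², (p¹¹)¹² = p¹³, (p¹¹)¹³ = p⁷, (p¹¹)¹⁴ = p, (p¹¹)¹⁵ = p¹², (p¹¹)¹⁶ = p⁶, (p¹¹)¹⁷ = e.
So |⟨p¹¹⟩| = ord(p¹¹) = 17. With |G| = 34, by Lagrange [G : ⟨p¹¹⟩] = 34/17 = 2.

Answer: 2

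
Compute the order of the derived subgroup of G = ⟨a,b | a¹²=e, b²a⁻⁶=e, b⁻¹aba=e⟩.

G' = [G, G] is generated by all commutators. The generator-pair commutators are: [a, b] = a².
The subgroup they normally generate is {e, a², a⁴, a⁶, a⁸, a¹⁰}, of order 6.
Check: |G/G'| = 24/6 = 4 is the order of the abelianisation.

Answer: 6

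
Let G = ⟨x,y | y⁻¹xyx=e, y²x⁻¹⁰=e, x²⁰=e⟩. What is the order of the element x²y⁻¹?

Compute successive powers until reaching e:
  (x²y⁻¹)¹ = x²y⁻¹, (x²y⁻¹)² = x¹⁰, (x²y⁻¹)³ = x²y, (x²y⁻¹)⁴ = e.
The smallest positive k with (x²y⁻¹)ᵏ = e is 4.

Answer: 4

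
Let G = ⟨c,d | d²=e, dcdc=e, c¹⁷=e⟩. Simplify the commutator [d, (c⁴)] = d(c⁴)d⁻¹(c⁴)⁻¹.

[d, (c⁴)] = d·(c⁴)·d⁻¹·(c⁴)⁻¹.
  d · (c⁴) = c¹³d
  (c¹³d) · d = c¹³
  (c¹³) · (c¹³) = c⁹

Answer: c⁹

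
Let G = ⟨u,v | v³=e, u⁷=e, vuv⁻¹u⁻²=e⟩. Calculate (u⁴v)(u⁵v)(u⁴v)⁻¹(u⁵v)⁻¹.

[(u⁴v), (u⁵v)] = (u⁴v)·(u⁵v)·(u⁴v)⁻¹·(u⁵v)⁻¹.
  (u⁴v) · (u⁵v) = v²
  (v²) · (u⁵v²) = u⁶v
  (u⁶v) · (uv²) = u

Answer: u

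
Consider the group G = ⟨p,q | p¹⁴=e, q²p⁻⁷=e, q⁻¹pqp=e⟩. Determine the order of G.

Enumerate words in the generators, reducing via the relations: the distinct elements are
  {e, p, q, pq, p², p³, p⁴, p⁵, p⁶, p⁷, p⁸, p⁹, p²q, p³q, p¹², p¹³, p¹¹, p¹⁰, p⁴q, p⁵q, p⁶q, q⁻¹, pq⁻¹, p²q⁻¹, p³q⁻¹, p⁴q⁻¹, p⁵q⁻¹, p⁶q⁻¹}.
No further products give new elements, so |G| = 28.

Answer: 28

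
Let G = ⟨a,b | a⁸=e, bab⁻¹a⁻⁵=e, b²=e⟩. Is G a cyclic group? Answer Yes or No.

Every cyclic group is abelian. But a·b = ab while b·a = a⁵b, so a·b ≠ b·a and G is not abelian. Hence G is not cyclic.

Answer: No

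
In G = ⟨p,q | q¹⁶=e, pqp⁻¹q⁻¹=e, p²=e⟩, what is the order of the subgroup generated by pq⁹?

|⟨pq⁹⟩| equals the order of pq⁹. Compute successive powers until reaching e:
  (pq⁹)¹ = pq⁹, (pq⁹)² = q², (pq⁹)³ = pq¹¹, (pq⁹)⁴ = q⁴, (pq⁹)⁵ = pq¹³, (pq⁹)⁶ = q⁶, (pq⁹)⁷ = pq¹⁵, (pq⁹)⁸ = q⁸, (pq⁹)⁹ = pq, (pq⁹)¹⁰ = q¹⁰, (pq⁹)¹¹ = pq³, (pq⁹)¹² = q¹², (pq⁹)¹³ = pq⁵, (pq⁹)¹⁴ = q¹⁴, (pq⁹)¹⁵ = pq⁷, (pq⁹)¹⁶ = e.
The smallest positive k with (pq⁹)ᵏ = e is 16, so |⟨pq⁹⟩| = 16.

Answer: 16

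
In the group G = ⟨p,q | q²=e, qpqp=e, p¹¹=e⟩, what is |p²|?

Compute successive powers until reaching e:
  (p²)¹ = p², (p²)² = p⁴, (p²)³ = p⁶, (p²)⁴ = p⁸, (p²)⁵ = p¹⁰, (p²)⁶ = p, (p²)⁷ = p³, (p²)⁸ = p⁵, (p²)⁹ = p⁷, (p²)¹⁰ = p⁹, (p²)¹¹ = e.
The smallest positive k with (p²)ᵏ = e is 11.

Answer: 11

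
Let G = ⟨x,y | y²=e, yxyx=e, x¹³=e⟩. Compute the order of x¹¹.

Compute successive powers until reaching e:
  (x¹¹)¹ = x¹¹, (x¹¹)² = x⁹, (x¹¹)³ = x⁷, (x¹¹)⁴ = x⁵, (x¹¹)⁵ = x³, (x¹¹)⁶ = x, (x¹¹)⁷ = x¹², (x¹¹)⁸ = x¹⁰, (x¹¹)⁹ = x⁸, (x¹¹)¹⁰ = x⁶, (x¹¹)¹¹ = x⁴, (x¹¹)¹² = x², (x¹¹)¹³ = e.
The smallest positive k with (x¹¹)ᵏ = e is 13.

Answer: 13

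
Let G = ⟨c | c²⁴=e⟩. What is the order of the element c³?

Compute successive powers until reaching e:
  (c³)¹ = c³, (c³)² = c⁶, (c³)³ = c⁹, (c³)⁴ = c¹², (c³)⁵ = c¹⁵, (c³)⁶ = c¹⁸, (c³)⁷ = c²¹, (c³)⁸ = e.
The smallest positive k with (c³)ᵏ = e is 8.

Answer: 8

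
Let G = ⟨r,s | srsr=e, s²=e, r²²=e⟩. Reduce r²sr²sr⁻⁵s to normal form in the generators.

Multiply left to right, reducing at each step:
  (r²) · s = r²s
  (r²s) · r² = s
  s · s = e
  e · r⁻⁵ = r¹⁷
  (r¹⁷) · s = r¹⁷s

Answer: r¹⁷s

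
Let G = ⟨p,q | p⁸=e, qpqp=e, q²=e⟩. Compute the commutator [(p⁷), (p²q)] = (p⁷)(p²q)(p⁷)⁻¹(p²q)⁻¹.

[(p⁷), (p²q)] = (p⁷)·(p²q)·(p⁷)⁻¹·(p²q)⁻¹.
  (p⁷) · (p²q) = pq
  (pq) · p = q
  q · (p²q) = p⁶

Answer: p⁶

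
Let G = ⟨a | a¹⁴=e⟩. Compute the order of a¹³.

Compute successive powers until reaching e:
  (a¹³)¹ = a¹³, (a¹³)² = a¹², (a¹³)³ = a¹¹, (a¹³)⁴ = a¹⁰, (a¹³)⁵ = a⁹, (a¹³)⁶ = a⁸, (a¹³)⁷ = a⁷, (a¹³)⁸ = a⁶, (a¹³)⁹ = a⁵, (a¹³)¹⁰ = a⁴, (a¹³)¹¹ = a³, (a¹³)¹² = a², (a¹³)¹³ = a, (a¹³)¹⁴ = e.
The smallest positive k with (a¹³)ᵏ = e is 14.

Answer: 14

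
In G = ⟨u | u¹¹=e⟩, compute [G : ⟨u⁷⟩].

First find ord(u⁷) by computing successive powers:
  (u⁷)¹ = u⁷, (u⁷)² = u³, (u⁷)³ = u¹⁰, (u⁷)⁴ = u⁶, (u⁷)⁵ = u², (u⁷)⁶ = u⁹, (u⁷)⁷ = u⁵, (u⁷)⁸ = u, (u⁷)⁹ = u⁸, (u⁷)¹⁰ = u⁴, (u⁷)¹¹ = e.
So |⟨u⁷⟩| = ord(u⁷) = 11. With |G| = 11, by Lagrange [G : ⟨u⁷⟩] = 11/11 = 1.

Answer: 1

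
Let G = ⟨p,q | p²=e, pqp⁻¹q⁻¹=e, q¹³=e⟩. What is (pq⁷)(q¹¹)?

Compute (pq⁷) · (q¹¹) by multiplying left to right and reducing via the relations at each step:
  (pq⁷) · q¹¹ = pq⁵

Answer: pq⁵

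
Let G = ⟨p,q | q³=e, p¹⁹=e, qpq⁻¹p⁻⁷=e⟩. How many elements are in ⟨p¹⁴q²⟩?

|⟨p¹⁴q²⟩| equals the order of p¹⁴q². Compute successive powers until reaching e:
  (p¹⁴q²)¹ = p¹⁴q², (p¹⁴q²)² = p¹⁶q, (p¹⁴q²)³ = e.
The smallest positive k with (p¹⁴q²)ᵏ = e is 3, so |⟨p¹⁴q²⟩| = 3.

Answer: 3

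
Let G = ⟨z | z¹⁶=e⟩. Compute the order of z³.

Compute successive powers until reaching e:
  (z³)¹ = z³, (z³)² = z⁶, (z³)³ = z⁹, (z³)⁴ = z¹², (z³)⁵ = z¹⁵, (z³)⁶ = z², (z³)⁷ = z⁵, (z³)⁸ = z⁸, (z³)⁹ = z¹¹, (z³)¹⁰ = z¹⁴, (z³)¹¹ = z, (z³)¹² = z⁴, (z³)¹³ = z⁷, (z³)¹⁴ = z¹⁰, (z³)¹⁵ = z¹³, (z³)¹⁶ = e.
The smallest positive k with (z³)ᵏ = e is 16.

Answer: 16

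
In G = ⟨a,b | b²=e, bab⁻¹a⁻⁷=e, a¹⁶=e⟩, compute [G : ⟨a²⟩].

First find ord(a²) by computing successive powers:
  (a²)¹ = a², (a²)² = a⁴, (a²)³ = a⁶, (a²)⁴ = a⁸, (a²)⁵ = a¹⁰, (a²)⁶ = a¹², (a²)⁷ = a¹⁴, (a²)⁸ = e.
So |⟨a²⟩| = ord(a²) = 8. With |G| = 32, by Lagrange [G : ⟨a²⟩] = 32/8 = 4.

Answer: 4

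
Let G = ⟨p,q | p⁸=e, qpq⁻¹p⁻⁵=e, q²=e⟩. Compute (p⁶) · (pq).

Compute (p⁶) · (pq) by multiplying left to right and reducing via the relations at each step:
  (p⁶) · p = p⁷
  (p⁷) · q = p⁷q

Answer: p⁷q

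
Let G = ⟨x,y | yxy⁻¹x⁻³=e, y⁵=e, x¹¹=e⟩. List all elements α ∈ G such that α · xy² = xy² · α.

⟨xy²⟩ ⊆ C_G(xy²) since powers of xy² commute with xy²; so |C_G(xy²)| ≥ |⟨xy²⟩| = 5.
By orbit–stabilizer, |C_G(xy²)| = |G| / |conj. class of xy²| = 55 / 11 = 5.
The 5 elements commuting with xy² are {e, x³y, xy², x⁶y³, x¹⁰y⁴}.

Answer: {e, x³y, xy², x⁶y³, x¹⁰y⁴}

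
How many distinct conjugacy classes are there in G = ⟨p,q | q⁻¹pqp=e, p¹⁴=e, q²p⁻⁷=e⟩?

The conjugacy classes (representative and size) are:
  [e] (size 1), [p¹³] (size 2), [p¹²] (size 2), [p¹¹] (size 2), [p⁴] (size 2), [p⁵] (size 2), [p⁸] (size 2), [p⁷] (size 1), [p⁵q⁻¹] (size 7), [p⁵q] (size 7).
Class equation: 1 + 2 + 2 + 2 + 2 + 2 + 2 + 1 + 7 + 7 = 28 = |G|. So G has 10 conjugacy classes.

Answer: 10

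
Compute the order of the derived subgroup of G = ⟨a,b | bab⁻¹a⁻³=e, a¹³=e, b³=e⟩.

G' = [G, G] is generated by all commutators. The generator-pair commutators are: [a, b] = a¹¹.
The subgroup they normally generate is {e, a, a², a³, a⁴, a⁵, a⁶, a⁷, a⁸, a⁹, a¹⁰, a¹¹, a¹²}, of order 13.
Check: |G/G'| = 39/13 = 3 is the order of the abelianisation.

Answer: 13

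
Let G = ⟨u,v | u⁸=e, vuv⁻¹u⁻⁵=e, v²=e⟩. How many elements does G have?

Enumerate words in the generators, reducing via the relations: the distinct elements are
  {e, u, v, uv, u², u³, u⁴, u⁵, u⁶, u⁷, u²v, u³v, u⁴v, u⁵v, u⁶v, u⁷v}.
No further products give new elements, so |G| = 16.

Answer: 16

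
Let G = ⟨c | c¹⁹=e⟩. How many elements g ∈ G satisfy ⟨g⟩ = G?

G is cyclic of order 19. An element generates G iff its order is 19, and a cyclic group of order 19 has exactly φ(19) = 18 such elements.

Answer: 18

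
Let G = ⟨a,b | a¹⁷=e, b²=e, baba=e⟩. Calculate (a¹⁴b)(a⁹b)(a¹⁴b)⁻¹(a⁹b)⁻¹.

[(a¹⁴b), (a⁹b)] = (a¹⁴b)·(a⁹b)·(a¹⁴b)⁻¹·(a⁹b)⁻¹.
  (a¹⁴b) · (a⁹b) = a⁵
  (a⁵) · (a¹⁴b) = a²b
  (a²b) · (a⁹b) = a¹⁰

Answer: a¹⁰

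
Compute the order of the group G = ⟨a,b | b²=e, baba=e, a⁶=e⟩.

Enumerate words in the generators, reducing via the relations: the distinct elements are
  {a, b, e, ab, a², a³, a⁴, a⁵, a²b, a³b, a⁴b, a⁵b}.
No further products give new elements, so |G| = 12.

Answer: 12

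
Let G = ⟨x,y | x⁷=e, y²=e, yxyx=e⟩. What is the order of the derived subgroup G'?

G' = [G, G] is generated by all commutators. The generator-pair commutators are: [x, y] = x².
The subgroup they normally generate is {e, x, x², x³, x⁴, x⁵, x⁶}, of order 7.
Check: |G/G'| = 14/7 = 2 is the order of the abelianisation.

Answer: 7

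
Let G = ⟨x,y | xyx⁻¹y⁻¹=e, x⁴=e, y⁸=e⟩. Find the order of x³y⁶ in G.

Compute successive powers until reaching e:
  (x³y⁶)¹ = x³y⁶, (x³y⁶)² = x²y⁴, (x³y⁶)³ = xy², (x³y⁶)⁴ = e.
The smallest positive k with (x³y⁶)ᵏ = e is 4.

Answer: 4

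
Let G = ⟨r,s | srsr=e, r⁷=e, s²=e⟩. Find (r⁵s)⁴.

Compute successive powers of (r⁵s), reducing at each step:
  (r⁵s)²: (r⁵s) · r⁵ = s;   s · s = e
  (r⁵s)³: e · r⁵ = r⁵;   (r⁵) · s = r⁵s
  (r⁵s)⁴: (r⁵s) · r⁵ = s;   s · s = e

Answer: e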